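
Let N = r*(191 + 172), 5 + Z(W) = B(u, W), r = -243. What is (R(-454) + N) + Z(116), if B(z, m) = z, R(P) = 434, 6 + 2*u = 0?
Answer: -87783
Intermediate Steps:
u = -3 (u = -3 + (½)*0 = -3 + 0 = -3)
Z(W) = -8 (Z(W) = -5 - 3 = -8)
N = -88209 (N = -243*(191 + 172) = -243*363 = -88209)
(R(-454) + N) + Z(116) = (434 - 88209) - 8 = -87775 - 8 = -87783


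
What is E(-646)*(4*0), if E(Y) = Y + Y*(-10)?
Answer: 0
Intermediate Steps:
E(Y) = -9*Y (E(Y) = Y - 10*Y = -9*Y)
E(-646)*(4*0) = (-9*(-646))*(4*0) = 5814*0 = 0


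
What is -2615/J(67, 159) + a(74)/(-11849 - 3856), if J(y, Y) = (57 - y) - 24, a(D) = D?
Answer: 41066059/533970 ≈ 76.907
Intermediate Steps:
J(y, Y) = 33 - y
-2615/J(67, 159) + a(74)/(-11849 - 3856) = -2615/(33 - 1*67) + 74/(-11849 - 3856) = -2615/(33 - 67) + 74/(-15705) = -2615/(-34) + 74*(-1/15705) = -2615*(-1/34) - 74/15705 = 2615/34 - 74/15705 = 41066059/533970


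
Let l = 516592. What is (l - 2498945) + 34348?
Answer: -1948005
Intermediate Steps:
(l - 2498945) + 34348 = (516592 - 2498945) + 34348 = -1982353 + 34348 = -1948005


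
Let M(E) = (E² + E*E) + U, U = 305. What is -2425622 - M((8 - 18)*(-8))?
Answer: -2438727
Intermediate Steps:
M(E) = 305 + 2*E² (M(E) = (E² + E*E) + 305 = (E² + E²) + 305 = 2*E² + 305 = 305 + 2*E²)
-2425622 - M((8 - 18)*(-8)) = -2425622 - (305 + 2*((8 - 18)*(-8))²) = -2425622 - (305 + 2*(-10*(-8))²) = -2425622 - (305 + 2*80²) = -2425622 - (305 + 2*6400) = -2425622 - (305 + 12800) = -2425622 - 1*13105 = -2425622 - 13105 = -2438727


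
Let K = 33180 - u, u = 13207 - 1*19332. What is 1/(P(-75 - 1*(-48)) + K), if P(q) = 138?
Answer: 1/39443 ≈ 2.5353e-5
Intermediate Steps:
u = -6125 (u = 13207 - 19332 = -6125)
K = 39305 (K = 33180 - 1*(-6125) = 33180 + 6125 = 39305)
1/(P(-75 - 1*(-48)) + K) = 1/(138 + 39305) = 1/39443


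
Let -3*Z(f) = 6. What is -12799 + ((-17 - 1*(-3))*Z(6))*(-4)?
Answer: -12911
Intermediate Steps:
Z(f) = -2 (Z(f) = -1/3*6 = -2)
-12799 + ((-17 - 1*(-3))*Z(6))*(-4) = -12799 + ((-17 - 1*(-3))*(-2))*(-4) = -12799 + ((-17 + 3)*(-2))*(-4) = -12799 - 14*(-2)*(-4) = -12799 + 28*(-4) = -12799 - 112 = -12911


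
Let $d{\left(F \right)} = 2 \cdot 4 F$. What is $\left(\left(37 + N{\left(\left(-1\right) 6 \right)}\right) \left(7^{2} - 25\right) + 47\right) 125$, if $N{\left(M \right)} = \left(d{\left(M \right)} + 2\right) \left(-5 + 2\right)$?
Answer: $530875$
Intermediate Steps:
$d{\left(F \right)} = 8 F$
$N{\left(M \right)} = -6 - 24 M$ ($N{\left(M \right)} = \left(8 M + 2\right) \left(-5 + 2\right) = \left(2 + 8 M\right) \left(-3\right) = -6 - 24 M$)
$\left(\left(37 + N{\left(\left(-1\right) 6 \right)}\right) \left(7^{2} - 25\right) + 47\right) 125 = \left(\left(37 - \left(6 + 24 \left(\left(-1\right) 6\right)\right)\right) \left(7^{2} - 25\right) + 47\right) 125 = \left(\left(37 - -138\right) \left(49 - 25\right) + 47\right) 125 = \left(\left(37 + \left(-6 + 144\right)\right) 24 + 47\right) 125 = \left(\left(37 + 138\right) 24 + 47\right) 125 = \left(175 \cdot 24 + 47\right) 125 = \left(4200 + 47\right) 125 = 4247 \cdot 125 = 530875$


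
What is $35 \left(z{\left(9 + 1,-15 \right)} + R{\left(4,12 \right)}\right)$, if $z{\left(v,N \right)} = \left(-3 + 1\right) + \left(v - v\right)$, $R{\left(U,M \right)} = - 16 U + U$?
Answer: $-2170$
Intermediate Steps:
$R{\left(U,M \right)} = - 15 U$
$z{\left(v,N \right)} = -2$ ($z{\left(v,N \right)} = -2 + 0 = -2$)
$35 \left(z{\left(9 + 1,-15 \right)} + R{\left(4,12 \right)}\right) = 35 \left(-2 - 60\right) = 35 \left(-62\right) = -2170$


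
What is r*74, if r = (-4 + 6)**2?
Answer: 296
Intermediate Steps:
r = 4 (r = 2**2 = 4)
r*74 = 4*74 = 296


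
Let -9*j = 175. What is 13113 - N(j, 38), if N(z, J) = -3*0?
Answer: 13113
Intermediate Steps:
j = -175/9 (j = -1/9*175 = -175/9 ≈ -19.444)
N(z, J) = 0
13113 - N(j, 38) = 13113 - 1*0 = 13113 + 0 = 13113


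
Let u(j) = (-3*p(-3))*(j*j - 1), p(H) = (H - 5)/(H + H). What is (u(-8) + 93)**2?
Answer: 25281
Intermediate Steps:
p(H) = (-5 + H)/(2*H) (p(H) = (-5 + H)/((2*H)) = (-5 + H)*(1/(2*H)) = (-5 + H)/(2*H))
u(j) = 4 - 4*j**2 (u(j) = (-3*(-5 - 3)/(2*(-3)))*(j*j - 1) = (-3*(-1)*(-8)/(2*3))*(j**2 - 1) = (-3*4/3)*(-1 + j**2) = -4*(-1 + j**2) = 4 - 4*j**2)
(u(-8) + 93)**2 = ((4 - 4*(-8)**2) + 93)**2 = ((4 - 4*64) + 93)**2 = ((4 - 256) + 93)**2 = (-252 + 93)**2 = (-159)**2 = 25281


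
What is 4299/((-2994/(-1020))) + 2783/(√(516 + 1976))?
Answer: 730830/499 + 2783*√623/1246 ≈ 1520.3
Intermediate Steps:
4299/((-2994/(-1020))) + 2783/(√(516 + 1976)) = 4299/((-2994*(-1/1020))) + 2783/(√2492) = 4299/(499/170) + 2783/((2*√623)) = 4299*(170/499) + 2783*(√623/1246) = 730830/499 + 2783*√623/1246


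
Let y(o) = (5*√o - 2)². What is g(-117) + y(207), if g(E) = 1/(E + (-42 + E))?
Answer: 1429403/276 - 60*√23 ≈ 4891.3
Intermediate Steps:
g(E) = 1/(-42 + 2*E)
y(o) = (-2 + 5*√o)²
g(-117) + y(207) = 1/(2*(-21 - 117)) + (-2 + 5*√207)² = (½)/(-138) + (-2 + 5*(3*√23))² = (½)*(-1/138) + (-2 + 15*√23)² = -1/276 + (-2 + 15*√23)²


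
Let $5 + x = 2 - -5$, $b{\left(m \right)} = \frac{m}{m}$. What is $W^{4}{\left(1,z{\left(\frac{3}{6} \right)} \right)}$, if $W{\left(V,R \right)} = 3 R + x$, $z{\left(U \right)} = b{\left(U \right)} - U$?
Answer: $\frac{2401}{16} \approx 150.06$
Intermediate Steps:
$b{\left(m \right)} = 1$
$z{\left(U \right)} = 1 - U$
$x = 2$ ($x = -5 + \left(2 - -5\right) = -5 + \left(2 + 5\right) = -5 + 7 = 2$)
$W{\left(V,R \right)} = 2 + 3 R$ ($W{\left(V,R \right)} = 3 R + 2 = 2 + 3 R$)
$W^{4}{\left(1,z{\left(\frac{3}{6} \right)} \right)} = \left(2 + 3 \left(1 - \frac{3}{6}\right)\right)^{4} = \left(2 + 3 \left(1 - 3 \cdot \frac{1}{6}\right)\right)^{4} = \left(2 + 3 \left(1 - \frac{1}{2}\right)\right)^{4} = \left(2 + 3 \cdot \frac{1}{2}\right)^{4} = \left(2 + \frac{3}{2}\right)^{4} = \left(\frac{7}{2}\right)^{4} = \frac{2401}{16}$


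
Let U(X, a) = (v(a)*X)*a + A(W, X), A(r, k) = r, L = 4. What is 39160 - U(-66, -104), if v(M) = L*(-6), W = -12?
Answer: 203908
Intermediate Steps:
v(M) = -24 (v(M) = 4*(-6) = -24)
U(X, a) = -12 - 24*X*a (U(X, a) = (-24*X)*a - 12 = -24*X*a - 12 = -12 - 24*X*a)
39160 - U(-66, -104) = 39160 - (-12 - 24*(-66)*(-104)) = 39160 - (-12 - 164736) = 39160 - 1*(-164748) = 39160 + 164748 = 203908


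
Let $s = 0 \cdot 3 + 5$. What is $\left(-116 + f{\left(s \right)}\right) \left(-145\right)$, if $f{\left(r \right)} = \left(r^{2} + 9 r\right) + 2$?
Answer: $6380$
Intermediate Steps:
$s = 5$ ($s = 0 + 5 = 5$)
$f{\left(r \right)} = 2 + r^{2} + 9 r$
$\left(-116 + f{\left(s \right)}\right) \left(-145\right) = \left(-116 + \left(2 + 5^{2} + 9 \cdot 5\right)\right) \left(-145\right) = \left(-116 + \left(2 + 25 + 45\right)\right) \left(-145\right) = \left(-116 + 72\right) \left(-145\right) = \left(-44\right) \left(-145\right) = 6380$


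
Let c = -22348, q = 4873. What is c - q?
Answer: -27221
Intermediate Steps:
c - q = -22348 - 1*4873 = -22348 - 4873 = -27221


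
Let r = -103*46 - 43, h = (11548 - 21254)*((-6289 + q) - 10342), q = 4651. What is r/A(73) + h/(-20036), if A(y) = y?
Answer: -2146019339/365657 ≈ -5868.9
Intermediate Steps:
h = 116277880 (h = (11548 - 21254)*((-6289 + 4651) - 10342) = -9706*(-1638 - 10342) = -9706*(-11980) = 116277880)
r = -4781 (r = -4738 - 43 = -4781)
r/A(73) + h/(-20036) = -4781/73 + 116277880/(-20036) = -4781*1/73 + 116277880*(-1/20036) = -4781/73 - 29069470/5009 = -2146019339/365657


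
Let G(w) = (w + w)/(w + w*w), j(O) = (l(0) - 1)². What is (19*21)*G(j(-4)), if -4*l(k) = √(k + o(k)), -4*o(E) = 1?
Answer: 6486144/16385 - 817152*I/16385 ≈ 395.86 - 49.872*I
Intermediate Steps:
o(E) = -¼ (o(E) = -¼*1 = -¼)
l(k) = -√(-¼ + k)/4 (l(k) = -√(k - ¼)/4 = -√(-¼ + k)/4)
j(O) = (-1 - I/8)² (j(O) = (-√(-1 + 4*0)/8 - 1)² = (-√(-1 + 0)/8 - 1)² = (-I/8 - 1)² = (-1 - I/8)²)
G(w) = 2*w/(w + w²) (G(w) = (2*w)/(w + w²) = 2*w/(w + w²))
(19*21)*G(j(-4)) = (19*21)*(2/(1 + (8 + I)²/64)) = 399*(2/(1 + (8 + I)²/64)) = 798/(1 + (8 + I)²/64)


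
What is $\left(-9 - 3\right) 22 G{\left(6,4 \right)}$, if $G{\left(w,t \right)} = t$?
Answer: $-1056$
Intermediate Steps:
$\left(-9 - 3\right) 22 G{\left(6,4 \right)} = \left(-9 - 3\right) 22 \cdot 4 = \left(-12\right) 22 \cdot 4 = \left(-264\right) 4 = -1056$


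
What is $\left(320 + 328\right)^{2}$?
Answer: $419904$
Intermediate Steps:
$\left(320 + 328\right)^{2} = 648^{2} = 419904$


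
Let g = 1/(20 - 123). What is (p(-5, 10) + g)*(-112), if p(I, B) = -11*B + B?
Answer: 1153712/103 ≈ 11201.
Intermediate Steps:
p(I, B) = -10*B
g = -1/103 (g = 1/(-103) = -1/103 ≈ -0.0097087)
(p(-5, 10) + g)*(-112) = (-10*10 - 1/103)*(-112) = (-100 - 1/103)*(-112) = -10301/103*(-112) = 1153712/103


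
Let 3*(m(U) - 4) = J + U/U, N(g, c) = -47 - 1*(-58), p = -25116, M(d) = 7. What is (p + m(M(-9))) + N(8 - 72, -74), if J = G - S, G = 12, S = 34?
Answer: -25108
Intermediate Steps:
N(g, c) = 11 (N(g, c) = -47 + 58 = 11)
J = -22 (J = 12 - 1*34 = 12 - 34 = -22)
m(U) = -3 (m(U) = 4 + (-22 + U/U)/3 = 4 + (-22 + 1)/3 = 4 + (⅓)*(-21) = 4 - 7 = -3)
(p + m(M(-9))) + N(8 - 72, -74) = (-25116 - 3) + 11 = -25119 + 11 = -25108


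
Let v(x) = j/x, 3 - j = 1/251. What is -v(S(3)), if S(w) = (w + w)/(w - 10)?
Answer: 2632/753 ≈ 3.4954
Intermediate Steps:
j = 752/251 (j = 3 - 1/251 = 752/251 ≈ 2.9960)
S(w) = 2*w/(-10 + w) (S(w) = (2*w)/(-10 + w) = 2*w/(-10 + w))
v(x) = 752/(251*x)
-v(S(3)) = -752/(251*(2*3/(-10 + 3))) = -752/(251*(2*3/(-7))) = -752/(251*(2*3*(-⅐))) = -752/(251*(-6/7)) = -752*(-7)/(251*6) = -1*(-2632/753) = 2632/753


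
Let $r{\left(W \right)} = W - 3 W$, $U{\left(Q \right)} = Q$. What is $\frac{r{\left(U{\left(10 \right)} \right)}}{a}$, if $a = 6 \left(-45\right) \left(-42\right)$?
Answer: $- \frac{1}{567} \approx -0.0017637$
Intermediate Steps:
$r{\left(W \right)} = - 2 W$
$a = 11340$ ($a = \left(-270\right) \left(-42\right) = 11340$)
$\frac{r{\left(U{\left(10 \right)} \right)}}{a} = \frac{\left(-2\right) 10}{11340} = \left(-20\right) \frac{1}{11340} = - \frac{1}{567}$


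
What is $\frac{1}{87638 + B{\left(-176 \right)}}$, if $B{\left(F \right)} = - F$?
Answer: $\frac{1}{87814} \approx 1.1388 \cdot 10^{-5}$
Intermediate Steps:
$\frac{1}{87638 + B{\left(-176 \right)}} = \frac{1}{87638 - -176} = \frac{1}{87638 + 176} = \frac{1}{87814}$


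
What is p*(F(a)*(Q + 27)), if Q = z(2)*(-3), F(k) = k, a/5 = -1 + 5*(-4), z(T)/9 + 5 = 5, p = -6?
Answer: 17010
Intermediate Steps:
z(T) = 0 (z(T) = -45 + 9*5 = -45 + 45 = 0)
a = -105 (a = 5*(-1 + 5*(-4)) = 5*(-1 - 20) = 5*(-21) = -105)
Q = 0 (Q = 0*(-3) = 0)
p*(F(a)*(Q + 27)) = -(-630)*(0 + 27) = -(-630)*27 = -6*(-2835) = 17010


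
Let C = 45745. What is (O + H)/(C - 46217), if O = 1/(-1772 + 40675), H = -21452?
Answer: 834547155/18362216 ≈ 45.449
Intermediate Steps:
O = 1/38903 ≈ 2.5705e-5
(O + H)/(C - 46217) = (1/38903 - 21452)/(45745 - 46217) = -834547155/38903/(-472) = -834547155/38903*(-1/472) = 834547155/18362216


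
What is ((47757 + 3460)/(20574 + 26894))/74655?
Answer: 51217/3543723540 ≈ 1.4453e-5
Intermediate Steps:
((47757 + 3460)/(20574 + 26894))/74655 = (51217/47468)*(1/74655) = 51217/3543723540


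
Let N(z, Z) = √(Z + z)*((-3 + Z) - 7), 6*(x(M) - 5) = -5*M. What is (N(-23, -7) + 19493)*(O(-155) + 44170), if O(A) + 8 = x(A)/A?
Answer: 160114936703/186 - 139637507*I*√30/186 ≈ 8.6083e+8 - 4.112e+6*I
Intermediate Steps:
x(M) = 5 - 5*M/6 (x(M) = 5 + (-5*M)/6 = 5 - 5*M/6)
O(A) = -8 + (5 - 5*A/6)/A
N(z, Z) = √(Z + z)*(-10 + Z)
(N(-23, -7) + 19493)*(O(-155) + 44170) = (√(-7 - 23)*(-10 - 7) + 19493)*((-53/6 + 5/(-155)) + 44170) = (√(-30)*(-17) + 19493)*((-53/6 + 5*(-1/155)) + 44170) = ((I*√30)*(-17) + 19493)*((-53/6 - 1/31) + 44170) = (-17*I*√30 + 19493)*(-1649/186 + 44170) = (19493 - 17*I*√30)*(8213971/186) = 160114936703/186 - 139637507*I*√30/186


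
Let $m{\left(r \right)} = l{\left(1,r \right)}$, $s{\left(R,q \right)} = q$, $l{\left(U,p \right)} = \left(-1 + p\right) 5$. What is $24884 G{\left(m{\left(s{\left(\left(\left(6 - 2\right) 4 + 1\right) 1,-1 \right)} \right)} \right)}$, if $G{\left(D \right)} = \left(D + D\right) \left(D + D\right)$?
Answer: $9953600$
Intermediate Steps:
$l{\left(U,p \right)} = -5 + 5 p$
$m{\left(r \right)} = -5 + 5 r$
$G{\left(D \right)} = 4 D^{2}$ ($G{\left(D \right)} = 2 D 2 D = 4 D^{2}$)
$24884 G{\left(m{\left(s{\left(\left(\left(6 - 2\right) 4 + 1\right) 1,-1 \right)} \right)} \right)} = 24884 \cdot 4 \left(-5 + 5 \left(-1\right)\right)^{2} = 24884 \cdot 4 \left(-5 - 5\right)^{2} = 24884 \cdot 4 \left(-10\right)^{2} = 24884 \cdot 4 \cdot 100 = 24884 \cdot 400 = 9953600$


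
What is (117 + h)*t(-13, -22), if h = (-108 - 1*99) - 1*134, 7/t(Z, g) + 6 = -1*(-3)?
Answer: 1568/3 ≈ 522.67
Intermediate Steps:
t(Z, g) = -7/3 (t(Z, g) = 7/(-6 - 1*(-3)) = 7/(-6 + 3) = 7/(-3) = 7*(-⅓) = -7/3)
h = -341 (h = (-108 - 99) - 134 = -207 - 134 = -341)
(117 + h)*t(-13, -22) = (117 - 341)*(-7/3) = -224*(-7/3) = 1568/3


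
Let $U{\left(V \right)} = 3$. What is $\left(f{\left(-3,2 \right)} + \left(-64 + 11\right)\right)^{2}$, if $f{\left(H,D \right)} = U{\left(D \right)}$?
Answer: $2500$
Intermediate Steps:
$f{\left(H,D \right)} = 3$
$\left(f{\left(-3,2 \right)} + \left(-64 + 11\right)\right)^{2} = \left(3 + \left(-64 + 11\right)\right)^{2} = \left(3 - 53\right)^{2} = \left(-50\right)^{2} = 2500$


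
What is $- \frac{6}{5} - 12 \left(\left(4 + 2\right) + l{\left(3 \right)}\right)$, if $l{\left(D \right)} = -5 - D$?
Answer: $\frac{114}{5} \approx 22.8$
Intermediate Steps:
$- \frac{6}{5} - 12 \left(\left(4 + 2\right) + l{\left(3 \right)}\right) = - \frac{6}{5} - 12 \left(\left(4 + 2\right) - 8\right) = \left(-6\right) \frac{1}{5} - 12 \left(6 - 8\right) = - \frac{6}{5} - 12 \left(6 - 8\right) = - \frac{6}{5} - -24 = - \frac{6}{5} + 24 = \frac{114}{5}$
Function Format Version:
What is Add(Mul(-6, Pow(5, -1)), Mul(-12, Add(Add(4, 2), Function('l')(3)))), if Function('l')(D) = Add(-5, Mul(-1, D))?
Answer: Rational(114, 5) ≈ 22.800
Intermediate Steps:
Add(Mul(-6, Pow(5, -1)), Mul(-12, Add(Add(4, 2), Function('l')(3)))) = Add(Mul(-6, Pow(5, -1)), Mul(-12, Add(Add(4, 2), Add(-5, Mul(-1, 3))))) = Add(Mul(-6, Rational(1, 5)), Mul(-12, Add(6, Add(-5, -3)))) = Add(Rational(-6, 5), Mul(-12, Add(6, -8))) = Add(Rational(-6, 5), Mul(-12, -2)) = Add(Rational(-6, 5), 24) = Rational(114, 5)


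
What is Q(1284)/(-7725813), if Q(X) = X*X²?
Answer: -705624768/2575271 ≈ -274.00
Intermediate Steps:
Q(X) = X³
Q(1284)/(-7725813) = 1284³/(-7725813) = 2116874304*(-1/7725813) = -705624768/2575271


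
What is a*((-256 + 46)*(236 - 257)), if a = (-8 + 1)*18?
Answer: -555660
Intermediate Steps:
a = -126 (a = -7*18 = -126)
a*((-256 + 46)*(236 - 257)) = -126*(-256 + 46)*(236 - 257) = -(-26460)*(-21) = -126*4410 = -555660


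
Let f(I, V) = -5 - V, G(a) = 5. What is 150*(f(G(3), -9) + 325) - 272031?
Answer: -222681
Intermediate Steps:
150*(f(G(3), -9) + 325) - 272031 = 150*((-5 - 1*(-9)) + 325) - 272031 = 150*((-5 + 9) + 325) - 272031 = 150*(4 + 325) - 272031 = 150*329 - 272031 = 49350 - 272031 = -222681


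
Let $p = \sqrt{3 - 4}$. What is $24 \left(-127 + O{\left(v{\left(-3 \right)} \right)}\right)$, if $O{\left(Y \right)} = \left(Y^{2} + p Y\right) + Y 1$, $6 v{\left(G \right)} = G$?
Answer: $-3054 - 12 i \approx -3054.0 - 12.0 i$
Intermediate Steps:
$v{\left(G \right)} = \frac{G}{6}$
$p = i$ ($p = \sqrt{-1} = i \approx 1.0 i$)
$O{\left(Y \right)} = Y + Y^{2} + i Y$ ($O{\left(Y \right)} = \left(Y^{2} + i Y\right) + Y 1 = \left(Y^{2} + i Y\right) + Y = Y + Y^{2} + i Y$)
$24 \left(-127 + O{\left(v{\left(-3 \right)} \right)}\right) = 24 \left(-127 + \frac{1}{6} \left(-3\right) \left(1 + i + \frac{1}{6} \left(-3\right)\right)\right) = 24 \left(-127 - \frac{1 + i - \frac{1}{2}}{2}\right) = 24 \left(-127 - \frac{\frac{1}{2} + i}{2}\right) = 24 \left(-127 - \left(\frac{1}{4} + \frac{i}{2}\right)\right) = 24 \left(- \frac{509}{4} - \frac{i}{2}\right) = -3054 - 12 i$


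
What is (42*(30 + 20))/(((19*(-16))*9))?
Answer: -175/228 ≈ -0.76754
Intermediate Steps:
(42*(30 + 20))/(((19*(-16))*9)) = (42*50)/((-304*9)) = 2100/(-2736) = 2100*(-1/2736) = -175/228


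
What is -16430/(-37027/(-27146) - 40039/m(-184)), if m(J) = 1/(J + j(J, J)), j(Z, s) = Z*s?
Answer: 446008780/36598052787341 ≈ 1.2187e-5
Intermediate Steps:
m(J) = 1/(J + J**2) (m(J) = 1/(J + J*J) = 1/(J + J**2))
-16430/(-37027/(-27146) - 40039/m(-184)) = -16430/(-37027/(-27146) - 40039/(1/((-184)*(1 - 184)))) = -16430/(-37027*(-1/27146) - 40039/((-1/184/(-183)))) = -16430/(37027/27146 - 40039/((-1/184*(-1/183)))) = -16430/(37027/27146 - 40039/1/33672) = -16430/(37027/27146 - 40039*33672) = -16430/(37027/27146 - 1348193208) = -16430/(-36598052787341/27146) = -16430*(-27146/36598052787341) = 446008780/36598052787341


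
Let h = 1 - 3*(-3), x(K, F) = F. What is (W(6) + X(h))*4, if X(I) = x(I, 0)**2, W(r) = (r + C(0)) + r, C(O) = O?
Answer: 48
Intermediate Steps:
W(r) = 2*r (W(r) = (r + 0) + r = r + r = 2*r)
h = 10 (h = 1 + 9 = 10)
X(I) = 0 (X(I) = 0**2 = 0)
(W(6) + X(h))*4 = (2*6 + 0)*4 = (12 + 0)*4 = 12*4 = 48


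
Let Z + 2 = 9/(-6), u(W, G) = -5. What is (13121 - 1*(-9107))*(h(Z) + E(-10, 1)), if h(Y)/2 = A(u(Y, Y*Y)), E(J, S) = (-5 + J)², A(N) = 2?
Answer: 5090212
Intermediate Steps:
Z = -7/2 (Z = -2 + 9/(-6) = -2 + 9*(-⅙) = -2 - 3/2 = -7/2 ≈ -3.5000)
h(Y) = 4 (h(Y) = 2*2 = 4)
(13121 - 1*(-9107))*(h(Z) + E(-10, 1)) = (13121 - 1*(-9107))*(4 + (-5 - 10)²) = (13121 + 9107)*(4 + (-15)²) = 22228*(4 + 225) = 22228*229 = 5090212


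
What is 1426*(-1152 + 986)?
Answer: -236716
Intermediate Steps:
1426*(-1152 + 986) = 1426*(-166) = -236716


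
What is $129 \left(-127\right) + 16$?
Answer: $-16367$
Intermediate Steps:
$129 \left(-127\right) + 16 = -16383 + 16 = -16367$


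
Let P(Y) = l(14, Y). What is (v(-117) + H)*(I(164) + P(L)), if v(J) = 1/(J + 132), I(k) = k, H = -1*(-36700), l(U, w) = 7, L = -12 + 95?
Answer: 31378557/5 ≈ 6.2757e+6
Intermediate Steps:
L = 83
P(Y) = 7
H = 36700
v(J) = 1/(132 + J)
(v(-117) + H)*(I(164) + P(L)) = (1/(132 - 117) + 36700)*(164 + 7) = (1/15 + 36700)*171 = (550501/15)*171 = 31378557/5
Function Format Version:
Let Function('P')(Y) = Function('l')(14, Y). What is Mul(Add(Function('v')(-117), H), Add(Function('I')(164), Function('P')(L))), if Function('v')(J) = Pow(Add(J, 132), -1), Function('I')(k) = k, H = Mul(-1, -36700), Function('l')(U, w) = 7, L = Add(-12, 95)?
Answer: Rational(31378557, 5) ≈ 6.2757e+6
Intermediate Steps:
L = 83
Function('P')(Y) = 7
H = 36700
Function('v')(J) = Pow(Add(132, J), -1)
Mul(Add(Function('v')(-117), H), Add(Function('I')(164), Function('P')(L))) = Mul(Add(Pow(Add(132, -117), -1), 36700), Add(164, 7)) = Mul(Add(Pow(15, -1), 36700), 171) = Mul(Add(Rational(1, 15), 36700), 171) = Mul(Rational(550501, 15), 171) = Rational(31378557, 5)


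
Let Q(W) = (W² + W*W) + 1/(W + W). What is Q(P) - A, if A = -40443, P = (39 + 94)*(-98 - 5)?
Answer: 10284267941709/27398 ≈ 3.7537e+8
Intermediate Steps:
P = -13699 (P = 133*(-103) = -13699)
Q(W) = 1/(2*W) + 2*W² (Q(W) = (W² + W²) + 1/(2*W) = 2*W² + 1/(2*W) = 1/(2*W) + 2*W²)
Q(P) - A = (½)*(1 + 4*(-13699)³)/(-13699) - 1*(-40443) = (½)*(-1/13699)*(1 + 4*(-2570789971099)) + 40443 = (½)*(-1/13699)*(1 - 10283159884396) + 40443 = (½)*(-1/13699)*(-10283159884395) + 40443 = 10283159884395/27398 + 40443 = 10284267941709/27398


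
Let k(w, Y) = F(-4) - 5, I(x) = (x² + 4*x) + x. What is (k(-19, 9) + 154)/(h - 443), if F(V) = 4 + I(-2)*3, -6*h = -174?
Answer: -15/46 ≈ -0.32609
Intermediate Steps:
h = 29 (h = -⅙*(-174) = 29)
I(x) = x² + 5*x
F(V) = -14 (F(V) = 4 - 2*(5 - 2)*3 = 4 - 2*3*3 = 4 - 6*3 = 4 - 18 = -14)
k(w, Y) = -19 (k(w, Y) = -14 - 5 = -19)
(k(-19, 9) + 154)/(h - 443) = (-19 + 154)/(29 - 443) = 135/(-414) = 135*(-1/414) = -15/46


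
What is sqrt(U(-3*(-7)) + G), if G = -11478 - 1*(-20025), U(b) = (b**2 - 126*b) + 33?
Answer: 5*sqrt(255) ≈ 79.844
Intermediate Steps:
U(b) = 33 + b**2 - 126*b
G = 8547 (G = -11478 + 20025 = 8547)
sqrt(U(-3*(-7)) + G) = sqrt((33 + (-3*(-7))**2 - (-378)*(-7)) + 8547) = sqrt((33 + 21**2 - 126*21) + 8547) = sqrt((33 + 441 - 2646) + 8547) = sqrt(-2172 + 8547) = sqrt(6375) = 5*sqrt(255)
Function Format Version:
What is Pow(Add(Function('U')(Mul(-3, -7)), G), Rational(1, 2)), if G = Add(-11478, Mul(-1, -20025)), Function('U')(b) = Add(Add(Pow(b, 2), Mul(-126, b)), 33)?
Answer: Mul(5, Pow(255, Rational(1, 2))) ≈ 79.844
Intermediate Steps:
Function('U')(b) = Add(33, Pow(b, 2), Mul(-126, b))
G = 8547 (G = Add(-11478, 20025) = 8547)
Pow(Add(Function('U')(Mul(-3, -7)), G), Rational(1, 2)) = Pow(Add(Add(33, Pow(Mul(-3, -7), 2), Mul(-126, Mul(-3, -7))), 8547), Rational(1, 2)) = Pow(Add(Add(33, Pow(21, 2), Mul(-126, 21)), 8547), Rational(1, 2)) = Pow(Add(Add(33, 441, -2646), 8547), Rational(1, 2)) = Pow(Add(-2172, 8547), Rational(1, 2)) = Pow(6375, Rational(1, 2)) = Mul(5, Pow(255, Rational(1, 2)))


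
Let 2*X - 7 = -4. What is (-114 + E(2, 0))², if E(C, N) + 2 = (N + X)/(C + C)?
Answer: 855625/64 ≈ 13369.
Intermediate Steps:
X = 3/2 (X = 7/2 + (½)*(-4) = 7/2 - 2 = 3/2 ≈ 1.5000)
E(C, N) = -2 + (3/2 + N)/(2*C) (E(C, N) = -2 + (N + 3/2)/(C + C) = -2 + (3/2 + N)/((2*C)) = -2 + (3/2 + N)*(1/(2*C)) = -2 + (3/2 + N)/(2*C))
(-114 + E(2, 0))² = (-114 + (¼)*(3 - 8*2 + 2*0)/2)² = (-114 + (¼)*(½)*(3 - 16 + 0))² = (-114 + (¼)*(½)*(-13))² = (-114 - 13/8)² = (-925/8)² = 855625/64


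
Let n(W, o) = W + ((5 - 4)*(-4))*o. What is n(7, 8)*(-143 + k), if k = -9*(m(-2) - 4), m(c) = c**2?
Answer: 3575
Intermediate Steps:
n(W, o) = W - 4*o (n(W, o) = W + (1*(-4))*o = W - 4*o)
k = 0 (k = -9*((-2)**2 - 4) = -9*(4 - 4) = -9*0 = 0)
n(7, 8)*(-143 + k) = (7 - 4*8)*(-143 + 0) = (7 - 32)*(-143) = -25*(-143) = 3575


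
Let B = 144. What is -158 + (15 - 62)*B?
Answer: -6926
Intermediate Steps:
-158 + (15 - 62)*B = -158 + (15 - 62)*144 = -158 - 47*144 = -158 - 6768 = -6926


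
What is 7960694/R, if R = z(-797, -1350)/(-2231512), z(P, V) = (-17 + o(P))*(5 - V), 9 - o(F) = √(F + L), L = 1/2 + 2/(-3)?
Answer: 852690441087744/7001285 - 17764384189328*I*√28698/7001285 ≈ 1.2179e+8 - 4.2983e+8*I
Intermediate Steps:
L = -⅙ (L = 1*(½) + 2*(-⅓) = ½ - ⅔ = -⅙ ≈ -0.16667)
o(F) = 9 - √(-⅙ + F) (o(F) = 9 - √(F - ⅙) = 9 - √(-⅙ + F))
z(P, V) = (-8 - √(-6 + 36*P)/6)*(5 - V) (z(P, V) = (-17 + (9 - √(-6 + 36*P)/6))*(5 - V) = (-8 - √(-6 + 36*P)/6)*(5 - V))
R = 1355/278939 + 1355*I*√28698/13389072 (R = (-40 + 8*(-1350) - 5*√(-6 + 36*(-797))/6 + (⅙)*(-1350)*√(-6 + 36*(-797)))/(-2231512) = (-40 - 10800 - 5*√(-6 - 28692)/6 + (⅙)*(-1350)*√(-6 - 28692))*(-1/2231512) = (-40 - 10800 - 5*I*√28698/6 + (⅙)*(-1350)*√(-28698))*(-1/2231512) = (-40 - 10800 - 5*I*√28698/6 + (⅙)*(-1350)*(I*√28698))*(-1/2231512) = (-40 - 10800 - 5*I*√28698/6 - 225*I*√28698)*(-1/2231512) = (-10840 - 1355*I*√28698/6)*(-1/2231512) = 1355/278939 + 1355*I*√28698/13389072 ≈ 0.0048577 + 0.017144*I)
7960694/R = 7960694/(1355/278939 + 1355*I*√28698/13389072)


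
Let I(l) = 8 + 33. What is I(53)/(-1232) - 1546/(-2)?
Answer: 952295/1232 ≈ 772.97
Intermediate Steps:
I(l) = 41
I(53)/(-1232) - 1546/(-2) = 41/(-1232) - 1546/(-2) = 41*(-1/1232) - 1546*(-½) = -41/1232 + 773 = 952295/1232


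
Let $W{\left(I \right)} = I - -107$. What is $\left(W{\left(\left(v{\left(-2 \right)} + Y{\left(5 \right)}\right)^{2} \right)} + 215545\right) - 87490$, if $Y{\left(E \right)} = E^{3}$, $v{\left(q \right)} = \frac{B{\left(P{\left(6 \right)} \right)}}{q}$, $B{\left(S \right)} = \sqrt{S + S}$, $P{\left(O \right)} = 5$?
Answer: $\frac{287579}{2} - 125 \sqrt{10} \approx 1.4339 \cdot 10^{5}$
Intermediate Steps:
$B{\left(S \right)} = \sqrt{2} \sqrt{S}$ ($B{\left(S \right)} = \sqrt{2 S} = \sqrt{2} \sqrt{S}$)
$v{\left(q \right)} = \frac{\sqrt{10}}{q}$ ($v{\left(q \right)} = \frac{\sqrt{2} \sqrt{5}}{q} = \frac{\sqrt{10}}{q}$)
$W{\left(I \right)} = 107 + I$ ($W{\left(I \right)} = I + 107 = 107 + I$)
$\left(W{\left(\left(v{\left(-2 \right)} + Y{\left(5 \right)}\right)^{2} \right)} + 215545\right) - 87490 = \left(\left(107 + \left(\frac{\sqrt{10}}{-2} + 5^{3}\right)^{2}\right) + 215545\right) - 87490 = \left(\left(107 + \left(\sqrt{10} \left(- \frac{1}{2}\right) + 125\right)^{2}\right) + 215545\right) - 87490 = \left(\left(107 + \left(- \frac{\sqrt{10}}{2} + 125\right)^{2}\right) + 215545\right) - 87490 = \left(\left(107 + \left(125 - \frac{\sqrt{10}}{2}\right)^{2}\right) + 215545\right) - 87490 = \left(215652 + \left(125 - \frac{\sqrt{10}}{2}\right)^{2}\right) - 87490 = 128162 + \left(125 - \frac{\sqrt{10}}{2}\right)^{2}$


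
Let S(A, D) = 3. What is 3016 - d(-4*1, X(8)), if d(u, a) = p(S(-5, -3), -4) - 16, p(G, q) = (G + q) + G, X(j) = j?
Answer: 3030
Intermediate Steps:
p(G, q) = q + 2*G
d(u, a) = -14 (d(u, a) = (-4 + 2*3) - 16 = (-4 + 6) - 16 = 2 - 16 = -14)
3016 - d(-4*1, X(8)) = 3016 - 1*(-14) = 3016 + 14 = 3030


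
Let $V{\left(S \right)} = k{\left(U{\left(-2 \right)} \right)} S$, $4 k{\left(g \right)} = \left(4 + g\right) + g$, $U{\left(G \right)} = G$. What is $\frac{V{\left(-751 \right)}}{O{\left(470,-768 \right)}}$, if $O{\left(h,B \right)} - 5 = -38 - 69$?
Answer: $0$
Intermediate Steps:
$O{\left(h,B \right)} = -102$ ($O{\left(h,B \right)} = 5 - 107 = -102$)
$k{\left(g \right)} = 1 + \frac{g}{2}$ ($k{\left(g \right)} = \frac{\left(4 + g\right) + g}{4} = \frac{4 + 2 g}{4} = 1 + \frac{g}{2}$)
$V{\left(S \right)} = 0$ ($V{\left(S \right)} = \left(1 + \frac{1}{2} \left(-2\right)\right) S = \left(1 - 1\right) S = 0 S = 0$)
$\frac{V{\left(-751 \right)}}{O{\left(470,-768 \right)}} = \frac{0}{-102} = 0 \left(- \frac{1}{102}\right) = 0$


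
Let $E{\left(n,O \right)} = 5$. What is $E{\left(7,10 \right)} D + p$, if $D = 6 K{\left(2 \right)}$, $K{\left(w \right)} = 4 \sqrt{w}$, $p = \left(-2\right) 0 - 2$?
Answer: $-2 + 120 \sqrt{2} \approx 167.71$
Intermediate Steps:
$p = -2$ ($p = 0 - 2 = -2$)
$D = 24 \sqrt{2}$ ($D = 6 \cdot 4 \sqrt{2} = 24 \sqrt{2} \approx 33.941$)
$E{\left(7,10 \right)} D + p = 5 \cdot 24 \sqrt{2} - 2 = 120 \sqrt{2} - 2 = -2 + 120 \sqrt{2}$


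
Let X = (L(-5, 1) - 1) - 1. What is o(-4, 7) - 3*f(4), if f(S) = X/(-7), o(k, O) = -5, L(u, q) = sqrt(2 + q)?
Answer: -41/7 + 3*sqrt(3)/7 ≈ -5.1148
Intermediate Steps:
X = -2 + sqrt(3) (X = (sqrt(2 + 1) - 1) - 1 = (sqrt(3) - 1) - 1 = (-1 + sqrt(3)) - 1 = -2 + sqrt(3) ≈ -0.26795)
f(S) = 2/7 - sqrt(3)/7 (f(S) = (-2 + sqrt(3))/(-7) = (-2 + sqrt(3))*(-1/7) = 2/7 - sqrt(3)/7)
o(-4, 7) - 3*f(4) = -5 - 3*(2/7 - sqrt(3)/7) = -5 + (-6/7 + 3*sqrt(3)/7) = -41/7 + 3*sqrt(3)/7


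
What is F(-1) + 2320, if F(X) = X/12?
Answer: 27839/12 ≈ 2319.9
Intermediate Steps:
F(X) = X/12 (F(X) = X*(1/12) = X/12)
F(-1) + 2320 = (1/12)*(-1) + 2320 = -1/12 + 2320 = 27839/12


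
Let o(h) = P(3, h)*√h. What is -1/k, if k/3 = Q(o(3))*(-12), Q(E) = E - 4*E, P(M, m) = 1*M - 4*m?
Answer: √3/2916 ≈ 0.00059398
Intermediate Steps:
P(M, m) = M - 4*m
o(h) = √h*(3 - 4*h) (o(h) = (3 - 4*h)*√h = √h*(3 - 4*h))
Q(E) = -3*E
k = -972*√3 (k = 3*(-3*√3*(3 - 4*3)*(-12)) = 3*(-3*√3*(3 - 12)*(-12)) = 3*(-3*√3*(-9)*(-12)) = 3*(-(-27)*√3*(-12)) = 3*((27*√3)*(-12)) = 3*(-324*√3) = -972*√3 ≈ -1683.6)
-1/k = -1/((-972*√3)) = -(-1)*√3/2916 = √3/2916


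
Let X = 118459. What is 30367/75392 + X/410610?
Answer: 10699927399/15478354560 ≈ 0.69128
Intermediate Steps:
30367/75392 + X/410610 = 30367/75392 + 118459/410610 = 10699927399/15478354560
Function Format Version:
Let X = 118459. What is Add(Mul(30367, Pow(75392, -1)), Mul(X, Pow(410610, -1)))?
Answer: Rational(10699927399, 15478354560) ≈ 0.69128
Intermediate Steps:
Add(Mul(30367, Pow(75392, -1)), Mul(X, Pow(410610, -1))) = Add(Mul(30367, Pow(75392, -1)), Mul(118459, Pow(410610, -1))) = Add(Mul(30367, Rational(1, 75392)), Mul(118459, Rational(1, 410610))) = Add(Rational(30367, 75392), Rational(118459, 410610)) = Rational(10699927399, 15478354560)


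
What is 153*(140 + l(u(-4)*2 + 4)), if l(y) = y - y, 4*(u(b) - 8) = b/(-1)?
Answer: 21420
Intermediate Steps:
u(b) = 8 - b/4 (u(b) = 8 + (b/(-1))/4 = 8 + (b*(-1))/4 = 8 + (-b)/4 = 8 - b/4)
l(y) = 0
153*(140 + l(u(-4)*2 + 4)) = 153*(140 + 0) = 153*140 = 21420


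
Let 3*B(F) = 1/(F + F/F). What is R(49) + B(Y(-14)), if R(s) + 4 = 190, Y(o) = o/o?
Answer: 1117/6 ≈ 186.17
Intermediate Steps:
Y(o) = 1
B(F) = 1/(3*(1 + F)) (B(F) = 1/(3*(F + F/F)) = 1/(3*(F + 1)) = 1/(3*(1 + F)))
R(s) = 186 (R(s) = -4 + 190 = 186)
R(49) + B(Y(-14)) = 186 + 1/(3*(1 + 1)) = 186 + (⅓)/2 = 186 + (⅓)*(½) = 186 + ⅙ = 1117/6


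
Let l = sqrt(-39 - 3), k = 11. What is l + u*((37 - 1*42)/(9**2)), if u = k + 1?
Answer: -20/27 + I*sqrt(42) ≈ -0.74074 + 6.4807*I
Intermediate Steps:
l = I*sqrt(42) (l = sqrt(-42) = I*sqrt(42) ≈ 6.4807*I)
u = 12 (u = 11 + 1 = 12)
l + u*((37 - 1*42)/(9**2)) = I*sqrt(42) + 12*((37 - 1*42)/(9**2)) = I*sqrt(42) + 12*((37 - 42)/81) = I*sqrt(42) + 12*(-5*1/81) = I*sqrt(42) + 12*(-5/81) = I*sqrt(42) - 20/27 = -20/27 + I*sqrt(42)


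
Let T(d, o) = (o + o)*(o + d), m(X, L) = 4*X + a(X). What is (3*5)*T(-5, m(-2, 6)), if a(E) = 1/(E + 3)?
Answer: 2520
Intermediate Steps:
a(E) = 1/(3 + E)
m(X, L) = 1/(3 + X) + 4*X (m(X, L) = 4*X + 1/(3 + X) = 1/(3 + X) + 4*X)
T(d, o) = 2*o*(d + o) (T(d, o) = (2*o)*(d + o) = 2*o*(d + o))
(3*5)*T(-5, m(-2, 6)) = (3*5)*(2*((1 + 4*(-2)*(3 - 2))/(3 - 2))*(-5 + (1 + 4*(-2)*(3 - 2))/(3 - 2))) = 15*(2*((1 + 4*(-2)*1)/1)*(-5 + (1 + 4*(-2)*1)/1)) = 15*(2*(1*(1 - 8))*(-5 + 1*(1 - 8))) = 15*(2*(1*(-7))*(-5 + 1*(-7))) = 15*(2*(-7)*(-5 - 7)) = 15*(2*(-7)*(-12)) = 15*168 = 2520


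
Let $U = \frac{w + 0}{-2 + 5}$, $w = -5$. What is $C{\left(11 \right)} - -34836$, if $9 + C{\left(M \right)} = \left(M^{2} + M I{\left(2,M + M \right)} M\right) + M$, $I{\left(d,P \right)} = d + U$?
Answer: $\frac{104998}{3} \approx 34999.0$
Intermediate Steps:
$U = - \frac{5}{3}$ ($U = \frac{-5 + 0}{-2 + 5} = - \frac{5}{3} \approx -1.6667$)
$I{\left(d,P \right)} = - \frac{5}{3} + d$ ($I{\left(d,P \right)} = d - \frac{5}{3} = - \frac{5}{3} + d$)
$C{\left(M \right)} = -9 + M + \frac{4 M^{2}}{3}$ ($C{\left(M \right)} = -9 + \left(\left(M^{2} + M \left(- \frac{5}{3} + 2\right) M\right) + M\right) = -9 + \left(\left(M^{2} + M \frac{1}{3} M\right) + M\right) = -9 + \left(\left(M^{2} + \frac{M}{3} M\right) + M\right) = -9 + \left(\left(M^{2} + \frac{M^{2}}{3}\right) + M\right) = -9 + \left(\frac{4 M^{2}}{3} + M\right) = -9 + \left(M + \frac{4 M^{2}}{3}\right) = -9 + M + \frac{4 M^{2}}{3}$)
$C{\left(11 \right)} - -34836 = \left(-9 + 11 + \frac{4 \cdot 11^{2}}{3}\right) - -34836 = \left(-9 + 11 + \frac{4}{3} \cdot 121\right) + 34836 = \left(-9 + 11 + \frac{484}{3}\right) + 34836 = \frac{490}{3} + 34836 = \frac{104998}{3}$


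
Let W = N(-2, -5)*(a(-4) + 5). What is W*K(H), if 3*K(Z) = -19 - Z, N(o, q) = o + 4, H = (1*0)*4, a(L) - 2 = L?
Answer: -38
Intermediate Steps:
a(L) = 2 + L
H = 0 (H = 0*4 = 0)
N(o, q) = 4 + o
W = 6 (W = (4 - 2)*((2 - 4) + 5) = 2*(-2 + 5) = 2*3 = 6)
K(Z) = -19/3 - Z/3 (K(Z) = (-19 - Z)/3 = -19/3 - Z/3)
W*K(H) = 6*(-19/3 - 1/3*0) = 6*(-19/3 + 0) = 6*(-19/3) = -38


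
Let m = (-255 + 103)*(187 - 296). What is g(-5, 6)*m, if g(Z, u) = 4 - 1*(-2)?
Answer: 99408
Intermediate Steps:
g(Z, u) = 6 (g(Z, u) = 4 + 2 = 6)
m = 16568 (m = -152*(-109) = 16568)
g(-5, 6)*m = 6*16568 = 99408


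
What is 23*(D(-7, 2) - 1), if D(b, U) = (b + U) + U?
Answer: -92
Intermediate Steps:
D(b, U) = b + 2*U (D(b, U) = (U + b) + U = b + 2*U)
23*(D(-7, 2) - 1) = 23*((-7 + 2*2) - 1) = 23*((-7 + 4) - 1) = 23*(-3 - 1) = 23*(-4) = -92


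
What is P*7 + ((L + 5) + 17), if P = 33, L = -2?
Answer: 251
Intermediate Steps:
P*7 + ((L + 5) + 17) = 33*7 + ((-2 + 5) + 17) = 231 + (3 + 17) = 231 + 20 = 251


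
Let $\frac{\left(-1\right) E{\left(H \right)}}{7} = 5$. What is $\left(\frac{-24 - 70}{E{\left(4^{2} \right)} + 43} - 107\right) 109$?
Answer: $- \frac{51775}{4} \approx -12944.0$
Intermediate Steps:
$E{\left(H \right)} = -35$ ($E{\left(H \right)} = \left(-7\right) 5 = -35$)
$\left(\frac{-24 - 70}{E{\left(4^{2} \right)} + 43} - 107\right) 109 = \left(\frac{-24 - 70}{-35 + 43} - 107\right) 109 = \left(- \frac{94}{8} - 107\right) 109 = \left(\left(-94\right) \frac{1}{8} - 107\right) 109 = \left(- \frac{47}{4} - 107\right) 109 = \left(- \frac{475}{4}\right) 109 = - \frac{51775}{4}$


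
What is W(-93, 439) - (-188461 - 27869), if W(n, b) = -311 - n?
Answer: 216112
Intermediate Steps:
W(-93, 439) - (-188461 - 27869) = (-311 - 1*(-93)) - (-188461 - 27869) = (-311 + 93) - 1*(-216330) = -218 + 216330 = 216112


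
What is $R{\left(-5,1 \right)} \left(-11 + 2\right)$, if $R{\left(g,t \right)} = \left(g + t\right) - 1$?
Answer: $45$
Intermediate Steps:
$R{\left(g,t \right)} = -1 + g + t$
$R{\left(-5,1 \right)} \left(-11 + 2\right) = \left(-1 - 5 + 1\right) \left(-11 + 2\right) = \left(-5\right) \left(-9\right) = 45$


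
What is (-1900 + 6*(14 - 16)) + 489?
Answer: -1423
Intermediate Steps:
(-1900 + 6*(14 - 16)) + 489 = (-1900 + 6*(-2)) + 489 = (-1900 - 12) + 489 = -1912 + 489 = -1423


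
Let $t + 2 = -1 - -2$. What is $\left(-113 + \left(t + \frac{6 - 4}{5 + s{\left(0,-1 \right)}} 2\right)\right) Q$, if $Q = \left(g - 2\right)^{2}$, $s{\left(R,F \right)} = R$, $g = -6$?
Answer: $- \frac{36224}{5} \approx -7244.8$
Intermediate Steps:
$Q = 64$ ($Q = \left(-6 - 2\right)^{2} = \left(-8\right)^{2} = 64$)
$t = -1$ ($t = -2 - -1 = -2 + \left(-1 + 2\right) = -2 + 1 = -1$)
$\left(-113 + \left(t + \frac{6 - 4}{5 + s{\left(0,-1 \right)}} 2\right)\right) Q = \left(-113 - \left(1 - \frac{6 - 4}{5 + 0} \cdot 2\right)\right) 64 = \left(-113 - \left(1 - \frac{2}{5} \cdot 2\right)\right) 64 = \left(-113 - \left(1 - 2 \cdot \frac{1}{5} \cdot 2\right)\right) 64 = \left(-113 + \left(-1 + \frac{2}{5} \cdot 2\right)\right) 64 = \left(-113 + \left(-1 + \frac{4}{5}\right)\right) 64 = \left(-113 - \frac{1}{5}\right) 64 = \left(- \frac{566}{5}\right) 64 = - \frac{36224}{5}$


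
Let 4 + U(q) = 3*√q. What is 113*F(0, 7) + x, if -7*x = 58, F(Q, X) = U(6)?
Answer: -3222/7 + 339*√6 ≈ 370.09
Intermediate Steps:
U(q) = -4 + 3*√q
F(Q, X) = -4 + 3*√6
x = -58/7 (x = -⅐*58 = -58/7 ≈ -8.2857)
113*F(0, 7) + x = 113*(-4 + 3*√6) - 58/7 = (-452 + 339*√6) - 58/7 = -3222/7 + 339*√6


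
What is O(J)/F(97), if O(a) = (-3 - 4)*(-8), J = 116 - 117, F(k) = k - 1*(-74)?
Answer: 56/171 ≈ 0.32749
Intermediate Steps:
F(k) = 74 + k (F(k) = k + 74 = 74 + k)
J = -1
O(a) = 56 (O(a) = -7*(-8) = 56)
O(J)/F(97) = 56/(74 + 97) = 56/171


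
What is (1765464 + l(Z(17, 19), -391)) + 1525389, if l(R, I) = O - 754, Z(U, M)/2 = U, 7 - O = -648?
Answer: 3290754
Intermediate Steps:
O = 655 (O = 7 - 1*(-648) = 7 + 648 = 655)
Z(U, M) = 2*U
l(R, I) = -99 (l(R, I) = 655 - 754 = -99)
(1765464 + l(Z(17, 19), -391)) + 1525389 = (1765464 - 99) + 1525389 = 1765365 + 1525389 = 3290754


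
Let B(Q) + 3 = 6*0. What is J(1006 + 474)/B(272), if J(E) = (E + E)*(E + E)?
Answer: -8761600/3 ≈ -2.9205e+6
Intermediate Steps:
J(E) = 4*E² (J(E) = (2*E)*(2*E) = 4*E²)
B(Q) = -3 (B(Q) = -3 + 6*0 = -3 + 0 = -3)
J(1006 + 474)/B(272) = (4*(1006 + 474)²)/(-3) = (4*1480²)*(-⅓) = (4*2190400)*(-⅓) = 8761600*(-⅓) = -8761600/3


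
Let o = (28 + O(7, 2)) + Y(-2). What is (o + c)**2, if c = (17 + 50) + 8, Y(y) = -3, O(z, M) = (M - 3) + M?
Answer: 10201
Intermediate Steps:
O(z, M) = -3 + 2*M (O(z, M) = (-3 + M) + M = -3 + 2*M)
c = 75 (c = 67 + 8 = 75)
o = 26 (o = (28 + (-3 + 2*2)) - 3 = (28 + (-3 + 4)) - 3 = (28 + 1) - 3 = 29 - 3 = 26)
(o + c)**2 = (26 + 75)**2 = 101**2 = 10201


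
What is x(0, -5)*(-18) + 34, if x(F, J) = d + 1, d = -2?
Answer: 52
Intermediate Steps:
x(F, J) = -1 (x(F, J) = -2 + 1 = -1)
x(0, -5)*(-18) + 34 = -1*(-18) + 34 = 18 + 34 = 52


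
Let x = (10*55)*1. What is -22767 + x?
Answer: -22217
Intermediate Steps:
x = 550 (x = 550*1 = 550)
-22767 + x = -22767 + 550 = -22217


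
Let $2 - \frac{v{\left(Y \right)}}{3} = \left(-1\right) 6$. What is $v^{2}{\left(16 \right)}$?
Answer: $576$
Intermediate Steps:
$v{\left(Y \right)} = 24$ ($v{\left(Y \right)} = 6 - 3 \left(\left(-1\right) 6\right) = 6 - -18 = 6 + 18 = 24$)
$v^{2}{\left(16 \right)} = 24^{2} = 576$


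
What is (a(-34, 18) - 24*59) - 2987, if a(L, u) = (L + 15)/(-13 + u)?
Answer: -22034/5 ≈ -4406.8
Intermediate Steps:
a(L, u) = (15 + L)/(-13 + u)
(a(-34, 18) - 24*59) - 2987 = ((15 - 34)/(-13 + 18) - 24*59) - 2987 = (-19/5 - 1416) - 2987 = -7099/5 - 2987 = -22034/5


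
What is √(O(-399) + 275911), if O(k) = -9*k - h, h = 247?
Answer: √279255 ≈ 528.45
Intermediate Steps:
O(k) = -247 - 9*k (O(k) = -9*k - 1*247 = -9*k - 247 = -247 - 9*k)
√(O(-399) + 275911) = √((-247 - 9*(-399)) + 275911) = √((-247 + 3591) + 275911) = √(3344 + 275911) = √279255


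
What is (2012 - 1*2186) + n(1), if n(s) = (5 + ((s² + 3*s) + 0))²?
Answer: -93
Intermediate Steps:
n(s) = (5 + s² + 3*s)² (n(s) = (5 + (s² + 3*s))² = (5 + s² + 3*s)²)
(2012 - 1*2186) + n(1) = (2012 - 1*2186) + (5 + 1² + 3*1)² = (2012 - 2186) + (5 + 1 + 3)² = -174 + 9² = -174 + 81 = -93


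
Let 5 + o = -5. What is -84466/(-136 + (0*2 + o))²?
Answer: -42233/10658 ≈ -3.9626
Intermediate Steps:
o = -10 (o = -5 - 5 = -10)
-84466/(-136 + (0*2 + o))² = -84466/(-136 + (0*2 - 10))² = -84466/(-136 + (0 - 10))² = -84466/(-136 - 10)² = -84466/((-146)²) = -84466/21316 = -84466*1/21316 = -42233/10658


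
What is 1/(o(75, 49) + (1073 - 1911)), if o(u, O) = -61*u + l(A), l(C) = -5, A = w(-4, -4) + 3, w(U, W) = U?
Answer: -1/5418 ≈ -0.00018457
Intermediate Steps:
A = -1 (A = -4 + 3 = -1)
o(u, O) = -5 - 61*u (o(u, O) = -61*u - 5 = -5 - 61*u)
1/(o(75, 49) + (1073 - 1911)) = 1/((-5 - 61*75) + (1073 - 1911)) = 1/((-5 - 4575) - 838) = 1/(-4580 - 838) = 1/(-5418) = -1/5418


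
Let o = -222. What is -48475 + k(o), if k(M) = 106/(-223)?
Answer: -10810031/223 ≈ -48476.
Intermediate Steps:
k(M) = -106/223 (k(M) = 106*(-1/223) = -106/223)
-48475 + k(o) = -48475 - 106/223 = -10810031/223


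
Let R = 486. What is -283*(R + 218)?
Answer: -199232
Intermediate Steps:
-283*(R + 218) = -283*(486 + 218) = -283*704 = -199232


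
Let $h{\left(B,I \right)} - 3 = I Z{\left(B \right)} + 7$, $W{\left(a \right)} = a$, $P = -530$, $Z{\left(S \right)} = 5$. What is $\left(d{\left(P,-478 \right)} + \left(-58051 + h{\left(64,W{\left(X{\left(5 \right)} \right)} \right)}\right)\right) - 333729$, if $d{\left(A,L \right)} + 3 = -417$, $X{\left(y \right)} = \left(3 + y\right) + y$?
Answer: $-392125$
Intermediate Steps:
$X{\left(y \right)} = 3 + 2 y$
$d{\left(A,L \right)} = -420$ ($d{\left(A,L \right)} = -3 - 417 = -420$)
$h{\left(B,I \right)} = 10 + 5 I$ ($h{\left(B,I \right)} = 3 + \left(I 5 + 7\right) = 3 + \left(5 I + 7\right) = 3 + \left(7 + 5 I\right) = 10 + 5 I$)
$\left(d{\left(P,-478 \right)} + \left(-58051 + h{\left(64,W{\left(X{\left(5 \right)} \right)} \right)}\right)\right) - 333729 = \left(-420 - \left(58041 - 5 \left(3 + 2 \cdot 5\right)\right)\right) - 333729 = \left(-420 - \left(58041 - 5 \left(3 + 10\right)\right)\right) - 333729 = \left(-420 + \left(-58051 + \left(10 + 5 \cdot 13\right)\right)\right) - 333729 = \left(-420 + \left(-58051 + \left(10 + 65\right)\right)\right) - 333729 = \left(-420 + \left(-58051 + 75\right)\right) - 333729 = \left(-420 - 57976\right) - 333729 = -58396 - 333729 = -392125$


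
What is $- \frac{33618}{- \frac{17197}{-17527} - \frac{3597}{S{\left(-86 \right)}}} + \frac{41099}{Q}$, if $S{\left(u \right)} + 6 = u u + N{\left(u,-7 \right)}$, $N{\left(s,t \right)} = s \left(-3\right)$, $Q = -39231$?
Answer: $- \frac{176792416026118631}{2686461869547} \approx -65809.0$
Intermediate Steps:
$N{\left(s,t \right)} = - 3 s$
$S{\left(u \right)} = -6 + u^{2} - 3 u$ ($S{\left(u \right)} = -6 - \left(3 u - u u\right) = -6 + \left(u^{2} - 3 u\right) = -6 + u^{2} - 3 u$)
$- \frac{33618}{- \frac{17197}{-17527} - \frac{3597}{S{\left(-86 \right)}}} + \frac{41099}{Q} = - \frac{33618}{- \frac{17197}{-17527} - \frac{3597}{-6 + \left(-86\right)^{2} - -258}} + \frac{41099}{-39231} = - \frac{33618}{\left(-17197\right) \left(- \frac{1}{17527}\right) - \frac{3597}{-6 + 7396 + 258}} + 41099 \left(- \frac{1}{39231}\right) = - \frac{33618}{\frac{17197}{17527} - \frac{3597}{7648}} - \frac{41099}{39231} = - \frac{33618}{\frac{68478037}{134046496}} - \frac{41099}{39231} = \left(-33618\right) \frac{134046496}{68478037} - \frac{41099}{39231} = - \frac{4506375102528}{68478037} - \frac{41099}{39231} = - \frac{176792416026118631}{2686461869547}$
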